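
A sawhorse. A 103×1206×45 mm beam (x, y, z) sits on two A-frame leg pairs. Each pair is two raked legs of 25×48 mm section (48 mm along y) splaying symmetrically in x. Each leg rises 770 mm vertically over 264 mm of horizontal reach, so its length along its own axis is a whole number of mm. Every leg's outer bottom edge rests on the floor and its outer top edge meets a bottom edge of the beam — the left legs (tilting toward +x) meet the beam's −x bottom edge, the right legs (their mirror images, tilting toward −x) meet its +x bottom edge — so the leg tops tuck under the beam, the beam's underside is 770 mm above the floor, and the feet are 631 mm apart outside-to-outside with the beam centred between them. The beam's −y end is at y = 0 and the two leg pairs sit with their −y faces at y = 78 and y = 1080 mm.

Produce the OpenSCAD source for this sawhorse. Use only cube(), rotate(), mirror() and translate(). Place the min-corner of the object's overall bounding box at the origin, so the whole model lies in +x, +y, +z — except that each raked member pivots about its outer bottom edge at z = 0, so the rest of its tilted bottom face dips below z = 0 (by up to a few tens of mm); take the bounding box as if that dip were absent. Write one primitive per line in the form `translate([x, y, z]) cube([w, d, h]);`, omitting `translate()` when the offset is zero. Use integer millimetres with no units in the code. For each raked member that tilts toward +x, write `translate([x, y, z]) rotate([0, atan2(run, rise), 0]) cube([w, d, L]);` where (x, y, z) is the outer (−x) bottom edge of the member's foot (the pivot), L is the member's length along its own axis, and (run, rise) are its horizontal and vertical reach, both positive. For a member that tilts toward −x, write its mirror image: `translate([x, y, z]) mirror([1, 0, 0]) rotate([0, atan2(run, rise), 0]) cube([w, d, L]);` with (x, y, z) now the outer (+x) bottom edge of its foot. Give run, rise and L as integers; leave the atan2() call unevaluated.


// leg length = √(264² + 770²) = 814
// right-leg outer foot x = 2·264 + 103 = 631
// beam min-corner = (264, 0, 770)
translate([264, 0, 770]) cube([103, 1206, 45]);
translate([0, 78, 0]) rotate([0, atan2(264, 770), 0]) cube([25, 48, 814]);
translate([631, 78, 0]) mirror([1, 0, 0]) rotate([0, atan2(264, 770), 0]) cube([25, 48, 814]);
translate([0, 1080, 0]) rotate([0, atan2(264, 770), 0]) cube([25, 48, 814]);
translate([631, 1080, 0]) mirror([1, 0, 0]) rotate([0, atan2(264, 770), 0]) cube([25, 48, 814]);


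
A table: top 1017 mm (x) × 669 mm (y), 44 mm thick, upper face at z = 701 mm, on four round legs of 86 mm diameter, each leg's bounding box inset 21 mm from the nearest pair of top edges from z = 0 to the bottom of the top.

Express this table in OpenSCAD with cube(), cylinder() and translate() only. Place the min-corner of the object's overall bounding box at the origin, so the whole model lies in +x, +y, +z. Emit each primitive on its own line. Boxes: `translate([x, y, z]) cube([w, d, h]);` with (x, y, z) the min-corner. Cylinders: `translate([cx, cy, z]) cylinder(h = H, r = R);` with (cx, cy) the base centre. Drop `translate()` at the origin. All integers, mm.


translate([0, 0, 657]) cube([1017, 669, 44]);
translate([64, 64, 0]) cylinder(h = 657, r = 43);
translate([953, 64, 0]) cylinder(h = 657, r = 43);
translate([64, 605, 0]) cylinder(h = 657, r = 43);
translate([953, 605, 0]) cylinder(h = 657, r = 43);


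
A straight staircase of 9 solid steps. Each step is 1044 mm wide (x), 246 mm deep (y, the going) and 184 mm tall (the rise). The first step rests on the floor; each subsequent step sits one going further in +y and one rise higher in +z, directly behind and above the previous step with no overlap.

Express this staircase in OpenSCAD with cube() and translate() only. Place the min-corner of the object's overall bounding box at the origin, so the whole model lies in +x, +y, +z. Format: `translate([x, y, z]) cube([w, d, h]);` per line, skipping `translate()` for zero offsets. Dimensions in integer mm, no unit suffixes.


cube([1044, 246, 184]);
translate([0, 246, 184]) cube([1044, 246, 184]);
translate([0, 492, 368]) cube([1044, 246, 184]);
translate([0, 738, 552]) cube([1044, 246, 184]);
translate([0, 984, 736]) cube([1044, 246, 184]);
translate([0, 1230, 920]) cube([1044, 246, 184]);
translate([0, 1476, 1104]) cube([1044, 246, 184]);
translate([0, 1722, 1288]) cube([1044, 246, 184]);
translate([0, 1968, 1472]) cube([1044, 246, 184]);


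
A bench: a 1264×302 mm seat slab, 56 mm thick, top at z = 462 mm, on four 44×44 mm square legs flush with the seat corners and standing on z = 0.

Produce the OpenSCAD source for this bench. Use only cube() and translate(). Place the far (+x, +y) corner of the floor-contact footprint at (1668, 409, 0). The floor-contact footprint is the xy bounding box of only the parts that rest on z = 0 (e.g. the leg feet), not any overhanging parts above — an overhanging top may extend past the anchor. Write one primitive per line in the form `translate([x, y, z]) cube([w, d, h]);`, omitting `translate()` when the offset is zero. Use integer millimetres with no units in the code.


// leg_h = 462 − 56 = 406
translate([404, 107, 406]) cube([1264, 302, 56]);
translate([404, 107, 0]) cube([44, 44, 406]);
translate([404, 365, 0]) cube([44, 44, 406]);
translate([1624, 107, 0]) cube([44, 44, 406]);
translate([1624, 365, 0]) cube([44, 44, 406]);


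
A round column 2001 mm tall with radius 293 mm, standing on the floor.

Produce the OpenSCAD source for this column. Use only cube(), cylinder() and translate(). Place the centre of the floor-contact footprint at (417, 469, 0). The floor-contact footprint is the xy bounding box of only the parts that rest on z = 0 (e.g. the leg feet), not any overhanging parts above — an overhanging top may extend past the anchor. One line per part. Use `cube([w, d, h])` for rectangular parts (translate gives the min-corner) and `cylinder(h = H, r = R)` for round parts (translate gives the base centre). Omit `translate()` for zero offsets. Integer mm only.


translate([417, 469, 0]) cylinder(h = 2001, r = 293);


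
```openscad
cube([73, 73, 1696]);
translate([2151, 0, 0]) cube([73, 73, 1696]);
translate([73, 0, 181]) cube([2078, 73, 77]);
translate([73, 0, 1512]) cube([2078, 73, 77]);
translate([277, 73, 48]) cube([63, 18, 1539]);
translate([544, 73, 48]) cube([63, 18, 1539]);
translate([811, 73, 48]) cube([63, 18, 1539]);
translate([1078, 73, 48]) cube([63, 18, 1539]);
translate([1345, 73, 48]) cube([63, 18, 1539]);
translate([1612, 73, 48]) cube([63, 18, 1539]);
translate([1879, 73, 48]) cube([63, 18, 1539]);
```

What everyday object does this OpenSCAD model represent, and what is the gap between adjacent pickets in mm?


A fence section. The picket gap is 204 mm.

Two posts, two rails, 7 pickets — a fence section. Span 2078 mm holds 7 pickets of 63 mm with 8 equal gaps: ⌊(2078 − 7·63) / 8⌋ = 204 mm.


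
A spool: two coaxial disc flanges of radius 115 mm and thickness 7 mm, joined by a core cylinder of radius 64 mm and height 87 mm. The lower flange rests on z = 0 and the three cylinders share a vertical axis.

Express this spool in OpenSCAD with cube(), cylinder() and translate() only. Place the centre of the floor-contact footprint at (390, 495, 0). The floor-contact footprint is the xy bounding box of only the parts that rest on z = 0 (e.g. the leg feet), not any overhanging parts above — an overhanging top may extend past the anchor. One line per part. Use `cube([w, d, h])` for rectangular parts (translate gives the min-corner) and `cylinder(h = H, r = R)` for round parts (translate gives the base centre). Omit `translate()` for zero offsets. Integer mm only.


translate([390, 495, 0]) cylinder(h = 7, r = 115);
translate([390, 495, 7]) cylinder(h = 87, r = 64);
translate([390, 495, 94]) cylinder(h = 7, r = 115);


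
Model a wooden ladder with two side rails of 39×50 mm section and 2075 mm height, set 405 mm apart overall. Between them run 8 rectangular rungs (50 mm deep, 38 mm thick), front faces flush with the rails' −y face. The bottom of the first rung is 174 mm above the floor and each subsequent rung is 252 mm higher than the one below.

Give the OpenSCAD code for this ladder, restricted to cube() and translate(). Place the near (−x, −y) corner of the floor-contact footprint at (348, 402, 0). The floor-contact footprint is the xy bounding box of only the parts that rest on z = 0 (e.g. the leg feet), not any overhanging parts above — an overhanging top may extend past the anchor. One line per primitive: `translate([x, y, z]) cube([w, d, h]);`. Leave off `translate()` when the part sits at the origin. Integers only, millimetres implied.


translate([348, 402, 0]) cube([39, 50, 2075]);
translate([714, 402, 0]) cube([39, 50, 2075]);
translate([387, 402, 174]) cube([327, 50, 38]);
translate([387, 402, 426]) cube([327, 50, 38]);
translate([387, 402, 678]) cube([327, 50, 38]);
translate([387, 402, 930]) cube([327, 50, 38]);
translate([387, 402, 1182]) cube([327, 50, 38]);
translate([387, 402, 1434]) cube([327, 50, 38]);
translate([387, 402, 1686]) cube([327, 50, 38]);
translate([387, 402, 1938]) cube([327, 50, 38]);


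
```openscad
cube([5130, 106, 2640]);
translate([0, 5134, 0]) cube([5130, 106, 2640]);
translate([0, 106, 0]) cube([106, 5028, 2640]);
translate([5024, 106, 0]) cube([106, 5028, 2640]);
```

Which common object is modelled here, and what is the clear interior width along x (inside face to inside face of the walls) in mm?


A house (or room) frame. The interior width is 4918 mm.

Four 2640 mm walls enclosing a rectangle with no floor or roof — a room or house frame. Outside width is 5130 mm and wall thickness is 106 mm, so the interior width is 5130 − 2 × 106 = 4918 mm.


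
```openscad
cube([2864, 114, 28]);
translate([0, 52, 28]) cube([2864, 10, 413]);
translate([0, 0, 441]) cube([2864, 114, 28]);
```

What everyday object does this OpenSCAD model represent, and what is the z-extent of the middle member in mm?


An I-beam. The web height is 413 mm.

Two wide flanges with a thin centred web — an I-beam. Overall 469 mm minus two 28 mm flanges gives a web of 469 − 2·28 = 413 mm.


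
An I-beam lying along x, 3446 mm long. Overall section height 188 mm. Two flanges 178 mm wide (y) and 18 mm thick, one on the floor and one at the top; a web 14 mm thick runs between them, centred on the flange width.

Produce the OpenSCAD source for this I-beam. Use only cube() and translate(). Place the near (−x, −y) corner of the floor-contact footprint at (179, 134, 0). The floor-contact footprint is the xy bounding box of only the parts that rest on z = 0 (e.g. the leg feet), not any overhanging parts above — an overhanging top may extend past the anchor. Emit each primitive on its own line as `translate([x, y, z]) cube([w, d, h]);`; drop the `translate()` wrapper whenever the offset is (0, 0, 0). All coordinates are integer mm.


translate([179, 134, 0]) cube([3446, 178, 18]);
translate([179, 216, 18]) cube([3446, 14, 152]);
translate([179, 134, 170]) cube([3446, 178, 18]);


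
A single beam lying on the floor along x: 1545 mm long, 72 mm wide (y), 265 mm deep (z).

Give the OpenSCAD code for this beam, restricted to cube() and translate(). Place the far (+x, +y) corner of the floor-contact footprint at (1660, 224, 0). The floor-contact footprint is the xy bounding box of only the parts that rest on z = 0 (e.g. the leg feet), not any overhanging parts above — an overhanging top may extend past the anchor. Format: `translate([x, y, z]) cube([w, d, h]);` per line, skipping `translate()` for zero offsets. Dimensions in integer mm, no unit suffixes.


translate([115, 152, 0]) cube([1545, 72, 265]);


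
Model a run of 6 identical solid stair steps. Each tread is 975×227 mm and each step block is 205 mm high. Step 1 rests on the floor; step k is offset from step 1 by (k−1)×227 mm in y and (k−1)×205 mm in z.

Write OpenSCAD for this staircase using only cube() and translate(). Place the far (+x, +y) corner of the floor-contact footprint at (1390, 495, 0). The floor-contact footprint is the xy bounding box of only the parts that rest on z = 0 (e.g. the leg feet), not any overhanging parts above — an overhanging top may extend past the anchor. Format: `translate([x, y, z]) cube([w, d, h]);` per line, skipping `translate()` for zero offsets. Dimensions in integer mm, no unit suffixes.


translate([415, 268, 0]) cube([975, 227, 205]);
translate([415, 495, 205]) cube([975, 227, 205]);
translate([415, 722, 410]) cube([975, 227, 205]);
translate([415, 949, 615]) cube([975, 227, 205]);
translate([415, 1176, 820]) cube([975, 227, 205]);
translate([415, 1403, 1025]) cube([975, 227, 205]);


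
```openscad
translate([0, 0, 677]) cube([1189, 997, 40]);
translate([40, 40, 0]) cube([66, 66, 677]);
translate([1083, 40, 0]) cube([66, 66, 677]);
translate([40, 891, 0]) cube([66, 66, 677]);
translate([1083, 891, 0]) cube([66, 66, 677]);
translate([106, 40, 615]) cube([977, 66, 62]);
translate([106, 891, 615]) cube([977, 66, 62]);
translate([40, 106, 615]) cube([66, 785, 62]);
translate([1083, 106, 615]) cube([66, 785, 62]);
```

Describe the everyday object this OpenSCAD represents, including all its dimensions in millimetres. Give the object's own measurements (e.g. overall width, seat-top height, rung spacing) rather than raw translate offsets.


A rectangular dining table. The top is 1189×997×40 mm with its upper surface at z = 717 mm. It stands on four 66×66 mm square legs, each inset 40 mm from the nearest pair of top edges, running from the floor to the underside of the top. Four apron rails, 66 mm thick and 62 mm tall, run between adjacent legs with their top edges flush with the underside of the top and their outer faces flush with the legs' outer faces.


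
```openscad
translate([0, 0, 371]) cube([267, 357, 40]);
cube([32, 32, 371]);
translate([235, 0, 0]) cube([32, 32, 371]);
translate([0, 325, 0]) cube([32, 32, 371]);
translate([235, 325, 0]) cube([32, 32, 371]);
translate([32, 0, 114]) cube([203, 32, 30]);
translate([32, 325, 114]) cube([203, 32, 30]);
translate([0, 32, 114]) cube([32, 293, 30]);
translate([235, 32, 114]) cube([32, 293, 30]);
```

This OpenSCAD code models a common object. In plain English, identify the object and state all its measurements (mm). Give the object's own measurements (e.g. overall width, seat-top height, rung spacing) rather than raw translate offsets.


A four-legged stool. The seat is a 267×357×40 mm slab whose top surface is at z = 411 mm; four square legs, each 32×32 mm in cross-section, run from the floor (z = 0) to the underside of the seat, each flush with a corner of the seat. Four stretchers, 32 mm wide and 30 mm tall, connect adjacent legs with their undersides at z = 114 mm, each running between the inner faces of the legs it joins and aligned with the legs' outer faces on the other axis.


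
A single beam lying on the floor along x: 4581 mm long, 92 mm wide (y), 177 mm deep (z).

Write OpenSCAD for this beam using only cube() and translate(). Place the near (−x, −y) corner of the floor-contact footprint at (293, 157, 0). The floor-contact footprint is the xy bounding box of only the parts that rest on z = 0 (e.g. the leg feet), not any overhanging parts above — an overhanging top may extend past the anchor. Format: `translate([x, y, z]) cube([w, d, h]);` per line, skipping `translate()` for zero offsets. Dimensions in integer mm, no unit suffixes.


translate([293, 157, 0]) cube([4581, 92, 177]);


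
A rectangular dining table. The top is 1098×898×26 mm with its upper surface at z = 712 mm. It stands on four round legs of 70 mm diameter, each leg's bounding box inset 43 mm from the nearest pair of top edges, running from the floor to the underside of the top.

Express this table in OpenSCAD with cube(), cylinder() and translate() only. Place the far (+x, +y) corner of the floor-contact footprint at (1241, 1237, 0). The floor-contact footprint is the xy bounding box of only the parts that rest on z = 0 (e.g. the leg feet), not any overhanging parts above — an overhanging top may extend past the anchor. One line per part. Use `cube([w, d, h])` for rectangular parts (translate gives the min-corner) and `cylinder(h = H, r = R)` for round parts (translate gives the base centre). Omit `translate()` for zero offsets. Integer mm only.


translate([186, 382, 686]) cube([1098, 898, 26]);
translate([264, 460, 0]) cylinder(h = 686, r = 35);
translate([1206, 460, 0]) cylinder(h = 686, r = 35);
translate([264, 1202, 0]) cylinder(h = 686, r = 35);
translate([1206, 1202, 0]) cylinder(h = 686, r = 35);


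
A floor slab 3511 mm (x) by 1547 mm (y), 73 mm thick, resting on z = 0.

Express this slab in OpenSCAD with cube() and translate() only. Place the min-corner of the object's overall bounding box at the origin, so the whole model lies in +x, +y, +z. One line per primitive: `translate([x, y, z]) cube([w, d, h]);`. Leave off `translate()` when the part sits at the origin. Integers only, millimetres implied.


cube([3511, 1547, 73]);


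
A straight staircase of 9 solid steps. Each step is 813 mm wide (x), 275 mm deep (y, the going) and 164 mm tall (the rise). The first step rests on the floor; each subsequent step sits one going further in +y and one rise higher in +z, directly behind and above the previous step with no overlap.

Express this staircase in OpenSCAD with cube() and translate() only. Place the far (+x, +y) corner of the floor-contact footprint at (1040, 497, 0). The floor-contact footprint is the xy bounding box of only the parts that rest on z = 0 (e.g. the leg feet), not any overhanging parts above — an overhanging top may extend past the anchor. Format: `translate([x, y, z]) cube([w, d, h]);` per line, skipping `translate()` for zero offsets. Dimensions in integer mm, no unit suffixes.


translate([227, 222, 0]) cube([813, 275, 164]);
translate([227, 497, 164]) cube([813, 275, 164]);
translate([227, 772, 328]) cube([813, 275, 164]);
translate([227, 1047, 492]) cube([813, 275, 164]);
translate([227, 1322, 656]) cube([813, 275, 164]);
translate([227, 1597, 820]) cube([813, 275, 164]);
translate([227, 1872, 984]) cube([813, 275, 164]);
translate([227, 2147, 1148]) cube([813, 275, 164]);
translate([227, 2422, 1312]) cube([813, 275, 164]);


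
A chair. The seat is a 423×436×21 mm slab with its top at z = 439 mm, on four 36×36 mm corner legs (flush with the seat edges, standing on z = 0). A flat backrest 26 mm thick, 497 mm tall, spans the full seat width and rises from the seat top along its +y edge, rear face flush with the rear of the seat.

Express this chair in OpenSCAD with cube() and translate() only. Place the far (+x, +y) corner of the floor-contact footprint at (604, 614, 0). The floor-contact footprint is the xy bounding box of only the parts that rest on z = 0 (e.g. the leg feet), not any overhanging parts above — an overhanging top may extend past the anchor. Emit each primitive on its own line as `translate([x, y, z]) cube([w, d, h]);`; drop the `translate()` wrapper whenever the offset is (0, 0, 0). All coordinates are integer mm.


translate([181, 178, 418]) cube([423, 436, 21]);
translate([181, 178, 0]) cube([36, 36, 418]);
translate([568, 178, 0]) cube([36, 36, 418]);
translate([181, 578, 0]) cube([36, 36, 418]);
translate([568, 578, 0]) cube([36, 36, 418]);
translate([181, 588, 439]) cube([423, 26, 497]);


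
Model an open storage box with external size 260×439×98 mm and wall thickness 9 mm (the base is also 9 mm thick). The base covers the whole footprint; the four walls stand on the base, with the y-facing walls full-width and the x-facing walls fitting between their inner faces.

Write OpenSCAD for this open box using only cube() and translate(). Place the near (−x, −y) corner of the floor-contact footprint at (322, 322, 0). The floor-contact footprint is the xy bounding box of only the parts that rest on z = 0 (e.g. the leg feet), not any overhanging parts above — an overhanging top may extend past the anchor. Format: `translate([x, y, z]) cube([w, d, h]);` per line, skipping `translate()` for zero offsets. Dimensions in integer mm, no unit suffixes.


translate([322, 322, 0]) cube([260, 439, 9]);
translate([322, 322, 9]) cube([260, 9, 89]);
translate([322, 752, 9]) cube([260, 9, 89]);
translate([322, 331, 9]) cube([9, 421, 89]);
translate([573, 331, 9]) cube([9, 421, 89]);


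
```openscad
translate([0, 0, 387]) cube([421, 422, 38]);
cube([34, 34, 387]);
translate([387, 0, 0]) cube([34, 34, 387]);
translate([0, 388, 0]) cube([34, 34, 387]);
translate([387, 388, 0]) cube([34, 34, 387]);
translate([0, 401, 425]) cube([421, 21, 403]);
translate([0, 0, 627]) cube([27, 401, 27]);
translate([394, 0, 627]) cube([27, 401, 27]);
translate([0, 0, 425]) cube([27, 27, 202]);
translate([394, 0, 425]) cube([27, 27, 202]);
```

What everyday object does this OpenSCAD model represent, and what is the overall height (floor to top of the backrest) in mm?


A chair. The overall height is 828 mm.

A slab on four corner posts with a tall panel at the back — a chair. The seat slab sits at z = 387 with thickness 38, and the 403 mm backrest starts at the seat top, so the overall height is 387 + 38 + 403 = 828 mm.


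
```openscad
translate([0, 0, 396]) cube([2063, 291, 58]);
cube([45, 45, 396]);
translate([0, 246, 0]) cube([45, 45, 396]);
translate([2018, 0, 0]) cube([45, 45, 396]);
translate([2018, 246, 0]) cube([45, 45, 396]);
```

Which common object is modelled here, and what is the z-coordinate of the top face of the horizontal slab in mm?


A bench. The seat-top height is 454 mm.

A long slab on four corner posts — a bench. The slab sits at z = 396 with thickness 58, so the top is 396 + 58 = 454 mm.


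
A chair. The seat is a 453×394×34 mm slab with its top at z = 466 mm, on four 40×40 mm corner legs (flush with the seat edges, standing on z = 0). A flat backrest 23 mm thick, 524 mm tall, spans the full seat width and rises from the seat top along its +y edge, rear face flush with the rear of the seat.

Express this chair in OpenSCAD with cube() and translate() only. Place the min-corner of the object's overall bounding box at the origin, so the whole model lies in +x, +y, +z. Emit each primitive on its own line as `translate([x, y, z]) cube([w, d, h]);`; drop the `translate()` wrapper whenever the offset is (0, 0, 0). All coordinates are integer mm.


translate([0, 0, 432]) cube([453, 394, 34]);
cube([40, 40, 432]);
translate([413, 0, 0]) cube([40, 40, 432]);
translate([0, 354, 0]) cube([40, 40, 432]);
translate([413, 354, 0]) cube([40, 40, 432]);
translate([0, 371, 466]) cube([453, 23, 524]);


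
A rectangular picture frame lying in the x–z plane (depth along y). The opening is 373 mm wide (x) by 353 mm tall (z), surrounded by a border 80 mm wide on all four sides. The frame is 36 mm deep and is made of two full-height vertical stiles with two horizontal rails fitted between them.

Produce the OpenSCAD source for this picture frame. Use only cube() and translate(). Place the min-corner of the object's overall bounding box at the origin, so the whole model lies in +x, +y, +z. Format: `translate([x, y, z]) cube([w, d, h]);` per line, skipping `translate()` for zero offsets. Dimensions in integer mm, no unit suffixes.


cube([80, 36, 513]);
translate([453, 0, 0]) cube([80, 36, 513]);
translate([80, 0, 0]) cube([373, 36, 80]);
translate([80, 0, 433]) cube([373, 36, 80]);


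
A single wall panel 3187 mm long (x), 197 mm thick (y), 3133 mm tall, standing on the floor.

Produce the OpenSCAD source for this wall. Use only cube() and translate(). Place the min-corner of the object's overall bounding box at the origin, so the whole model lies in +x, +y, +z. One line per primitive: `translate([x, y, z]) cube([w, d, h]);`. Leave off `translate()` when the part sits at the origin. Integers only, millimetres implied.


cube([3187, 197, 3133]);


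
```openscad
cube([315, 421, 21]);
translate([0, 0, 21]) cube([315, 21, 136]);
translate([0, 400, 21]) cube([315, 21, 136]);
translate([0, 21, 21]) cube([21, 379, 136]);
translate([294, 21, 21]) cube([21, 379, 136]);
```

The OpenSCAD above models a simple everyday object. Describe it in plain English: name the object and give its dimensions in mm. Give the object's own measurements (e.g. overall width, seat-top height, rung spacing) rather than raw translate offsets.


An open-topped rectangular box: outside dimensions 315×421×157 mm, with a uniform wall and base thickness of 21 mm. The base is a full 315×421 slab on the floor; four walls sit on top of the base. The front and back walls (the −y and +y sides) span the full width; the two side walls fit between them.


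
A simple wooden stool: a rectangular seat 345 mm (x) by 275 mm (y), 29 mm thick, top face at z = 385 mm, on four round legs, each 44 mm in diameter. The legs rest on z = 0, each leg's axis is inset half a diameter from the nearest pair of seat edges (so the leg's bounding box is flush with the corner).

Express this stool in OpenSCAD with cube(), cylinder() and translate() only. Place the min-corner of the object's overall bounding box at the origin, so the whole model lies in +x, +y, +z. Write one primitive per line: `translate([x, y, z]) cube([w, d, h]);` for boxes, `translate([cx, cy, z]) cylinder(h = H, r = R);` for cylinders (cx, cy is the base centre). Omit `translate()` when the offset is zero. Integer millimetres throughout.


// leg_h = 385 - 29 = 356
translate([0, 0, 356]) cube([345, 275, 29]);
translate([22, 22, 0]) cylinder(h = 356, r = 22);
translate([323, 22, 0]) cylinder(h = 356, r = 22);
translate([22, 253, 0]) cylinder(h = 356, r = 22);
translate([323, 253, 0]) cylinder(h = 356, r = 22);


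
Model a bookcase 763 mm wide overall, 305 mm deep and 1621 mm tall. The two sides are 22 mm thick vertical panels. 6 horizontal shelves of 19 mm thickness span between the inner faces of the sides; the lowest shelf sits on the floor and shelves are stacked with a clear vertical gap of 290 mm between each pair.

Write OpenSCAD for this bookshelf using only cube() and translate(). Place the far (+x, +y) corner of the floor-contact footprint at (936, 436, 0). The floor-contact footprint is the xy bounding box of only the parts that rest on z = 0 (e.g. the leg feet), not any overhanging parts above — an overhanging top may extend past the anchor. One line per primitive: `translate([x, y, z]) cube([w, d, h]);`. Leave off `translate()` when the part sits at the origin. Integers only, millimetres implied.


translate([173, 131, 0]) cube([22, 305, 1621]);
translate([914, 131, 0]) cube([22, 305, 1621]);
translate([195, 131, 0]) cube([719, 305, 19]);
translate([195, 131, 309]) cube([719, 305, 19]);
translate([195, 131, 618]) cube([719, 305, 19]);
translate([195, 131, 927]) cube([719, 305, 19]);
translate([195, 131, 1236]) cube([719, 305, 19]);
translate([195, 131, 1545]) cube([719, 305, 19]);


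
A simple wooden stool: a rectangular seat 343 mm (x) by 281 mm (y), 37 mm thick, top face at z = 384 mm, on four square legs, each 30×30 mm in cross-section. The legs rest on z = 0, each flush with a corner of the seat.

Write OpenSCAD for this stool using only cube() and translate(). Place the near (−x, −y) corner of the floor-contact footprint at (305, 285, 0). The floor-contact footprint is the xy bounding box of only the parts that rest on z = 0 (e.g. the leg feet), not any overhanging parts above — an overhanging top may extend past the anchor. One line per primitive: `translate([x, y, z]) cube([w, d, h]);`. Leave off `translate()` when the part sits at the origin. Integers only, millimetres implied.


translate([305, 285, 347]) cube([343, 281, 37]);
translate([305, 285, 0]) cube([30, 30, 347]);
translate([618, 285, 0]) cube([30, 30, 347]);
translate([305, 536, 0]) cube([30, 30, 347]);
translate([618, 536, 0]) cube([30, 30, 347]);


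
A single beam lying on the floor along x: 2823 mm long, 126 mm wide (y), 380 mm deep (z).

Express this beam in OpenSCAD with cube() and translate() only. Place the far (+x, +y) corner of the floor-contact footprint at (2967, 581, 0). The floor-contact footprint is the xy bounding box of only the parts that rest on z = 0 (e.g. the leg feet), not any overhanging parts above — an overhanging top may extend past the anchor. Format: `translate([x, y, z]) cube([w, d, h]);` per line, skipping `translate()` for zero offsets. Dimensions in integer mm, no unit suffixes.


translate([144, 455, 0]) cube([2823, 126, 380]);


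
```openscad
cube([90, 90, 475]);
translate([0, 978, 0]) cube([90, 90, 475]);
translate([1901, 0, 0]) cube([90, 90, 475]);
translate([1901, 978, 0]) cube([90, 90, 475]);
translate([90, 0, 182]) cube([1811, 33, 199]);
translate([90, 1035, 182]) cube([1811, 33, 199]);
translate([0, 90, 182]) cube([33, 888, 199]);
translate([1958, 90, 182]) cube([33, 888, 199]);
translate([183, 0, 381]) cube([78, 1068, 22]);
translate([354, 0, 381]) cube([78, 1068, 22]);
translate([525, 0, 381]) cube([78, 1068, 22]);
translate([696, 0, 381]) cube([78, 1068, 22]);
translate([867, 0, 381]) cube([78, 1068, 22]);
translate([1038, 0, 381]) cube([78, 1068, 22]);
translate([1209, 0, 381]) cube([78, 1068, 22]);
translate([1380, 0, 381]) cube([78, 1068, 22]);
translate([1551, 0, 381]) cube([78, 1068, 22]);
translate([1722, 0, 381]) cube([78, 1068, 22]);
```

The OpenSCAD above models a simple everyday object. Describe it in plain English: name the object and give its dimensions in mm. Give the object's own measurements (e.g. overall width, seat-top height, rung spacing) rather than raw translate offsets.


A bed frame 1991 mm long (x) by 1068 mm wide (y). Four 90×90 mm corner posts, 475 mm tall, at the corners of the footprint. Four rails of 33 mm thickness and 199 mm height run between adjacent posts with their undersides at z = 182 mm, their outer faces flush with the outside of the frame (the two x-running rails run between the posts' inner faces; the two y-running rails run between the posts' inner faces). 10 slats, each 78 mm wide (x) and 22 mm thick, lie across the top of the two x-running rails, running the full 1068 mm width of the frame in y; along x they sit between the end posts with a 93 mm gap after the −x posts and between neighbouring slats, leaving 101 mm before the +x posts.


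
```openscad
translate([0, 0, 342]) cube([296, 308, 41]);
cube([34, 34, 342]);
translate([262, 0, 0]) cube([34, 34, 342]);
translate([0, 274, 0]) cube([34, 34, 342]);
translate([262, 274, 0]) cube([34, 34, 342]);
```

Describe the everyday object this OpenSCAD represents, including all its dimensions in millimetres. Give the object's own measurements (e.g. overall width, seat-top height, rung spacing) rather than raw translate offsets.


A simple wooden stool: a rectangular seat 296 mm (x) by 308 mm (y), 41 mm thick, top face at z = 383 mm, on four square legs, each 34×34 mm in cross-section. The legs rest on z = 0, each flush with a corner of the seat.


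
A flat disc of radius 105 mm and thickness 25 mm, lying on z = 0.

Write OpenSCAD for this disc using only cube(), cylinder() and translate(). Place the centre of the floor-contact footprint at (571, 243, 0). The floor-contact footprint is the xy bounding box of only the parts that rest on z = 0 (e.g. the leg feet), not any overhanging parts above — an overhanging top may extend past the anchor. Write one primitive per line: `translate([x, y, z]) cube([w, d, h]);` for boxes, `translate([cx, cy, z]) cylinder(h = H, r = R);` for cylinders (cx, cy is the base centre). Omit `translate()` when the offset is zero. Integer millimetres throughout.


translate([571, 243, 0]) cylinder(h = 25, r = 105);


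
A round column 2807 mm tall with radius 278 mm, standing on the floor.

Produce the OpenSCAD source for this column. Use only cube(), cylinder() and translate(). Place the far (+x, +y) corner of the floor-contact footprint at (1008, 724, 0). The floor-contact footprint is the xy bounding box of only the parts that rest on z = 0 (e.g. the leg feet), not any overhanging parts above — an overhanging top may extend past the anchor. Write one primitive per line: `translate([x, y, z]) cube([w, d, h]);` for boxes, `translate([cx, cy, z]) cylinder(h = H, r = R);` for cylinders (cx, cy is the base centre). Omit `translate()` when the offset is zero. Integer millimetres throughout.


translate([730, 446, 0]) cylinder(h = 2807, r = 278);


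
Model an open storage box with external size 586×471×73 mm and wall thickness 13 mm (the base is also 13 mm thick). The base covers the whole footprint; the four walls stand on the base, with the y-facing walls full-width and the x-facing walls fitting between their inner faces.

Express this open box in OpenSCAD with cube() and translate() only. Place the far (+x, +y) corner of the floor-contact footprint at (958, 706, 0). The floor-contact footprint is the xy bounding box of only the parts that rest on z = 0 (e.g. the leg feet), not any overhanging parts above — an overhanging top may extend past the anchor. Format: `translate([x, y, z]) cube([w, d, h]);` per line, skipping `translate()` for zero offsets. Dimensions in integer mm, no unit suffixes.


translate([372, 235, 0]) cube([586, 471, 13]);
translate([372, 235, 13]) cube([586, 13, 60]);
translate([372, 693, 13]) cube([586, 13, 60]);
translate([372, 248, 13]) cube([13, 445, 60]);
translate([945, 248, 13]) cube([13, 445, 60]);


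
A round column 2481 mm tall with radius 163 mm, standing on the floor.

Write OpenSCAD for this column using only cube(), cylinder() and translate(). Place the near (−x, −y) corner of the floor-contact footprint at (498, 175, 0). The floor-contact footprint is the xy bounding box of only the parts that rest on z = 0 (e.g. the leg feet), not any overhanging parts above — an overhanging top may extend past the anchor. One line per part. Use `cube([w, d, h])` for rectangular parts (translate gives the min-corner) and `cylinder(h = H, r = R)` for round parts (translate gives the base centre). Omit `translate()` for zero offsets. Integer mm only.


translate([661, 338, 0]) cylinder(h = 2481, r = 163);


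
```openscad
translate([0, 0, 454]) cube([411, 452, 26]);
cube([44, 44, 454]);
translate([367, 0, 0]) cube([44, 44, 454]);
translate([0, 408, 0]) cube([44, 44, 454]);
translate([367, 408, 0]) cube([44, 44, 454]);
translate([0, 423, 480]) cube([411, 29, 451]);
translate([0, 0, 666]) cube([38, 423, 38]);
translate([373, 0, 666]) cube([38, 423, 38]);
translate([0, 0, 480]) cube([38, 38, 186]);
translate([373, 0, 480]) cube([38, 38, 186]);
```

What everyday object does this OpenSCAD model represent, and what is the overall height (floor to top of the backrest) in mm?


A chair. The overall height is 931 mm.

A slab on four corner posts with a tall panel at the back — a chair. The seat slab sits at z = 454 with thickness 26, and the 451 mm backrest starts at the seat top, so the overall height is 454 + 26 + 451 = 931 mm.


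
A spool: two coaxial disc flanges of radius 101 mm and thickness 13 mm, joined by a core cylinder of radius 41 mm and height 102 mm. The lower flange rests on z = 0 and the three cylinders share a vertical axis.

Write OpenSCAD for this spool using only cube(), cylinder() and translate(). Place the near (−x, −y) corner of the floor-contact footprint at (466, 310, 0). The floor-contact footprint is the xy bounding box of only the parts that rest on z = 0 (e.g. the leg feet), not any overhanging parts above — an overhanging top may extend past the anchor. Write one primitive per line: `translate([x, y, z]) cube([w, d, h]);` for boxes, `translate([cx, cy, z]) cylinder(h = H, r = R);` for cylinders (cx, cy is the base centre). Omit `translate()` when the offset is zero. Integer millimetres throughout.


translate([567, 411, 0]) cylinder(h = 13, r = 101);
translate([567, 411, 13]) cylinder(h = 102, r = 41);
translate([567, 411, 115]) cylinder(h = 13, r = 101);


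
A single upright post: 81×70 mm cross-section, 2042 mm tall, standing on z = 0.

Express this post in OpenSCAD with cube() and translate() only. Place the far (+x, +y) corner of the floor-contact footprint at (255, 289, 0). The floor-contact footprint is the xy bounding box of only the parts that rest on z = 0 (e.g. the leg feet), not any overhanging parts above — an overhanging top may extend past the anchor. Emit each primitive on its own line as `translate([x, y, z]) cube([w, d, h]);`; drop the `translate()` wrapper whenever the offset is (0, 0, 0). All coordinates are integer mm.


translate([174, 219, 0]) cube([81, 70, 2042]);


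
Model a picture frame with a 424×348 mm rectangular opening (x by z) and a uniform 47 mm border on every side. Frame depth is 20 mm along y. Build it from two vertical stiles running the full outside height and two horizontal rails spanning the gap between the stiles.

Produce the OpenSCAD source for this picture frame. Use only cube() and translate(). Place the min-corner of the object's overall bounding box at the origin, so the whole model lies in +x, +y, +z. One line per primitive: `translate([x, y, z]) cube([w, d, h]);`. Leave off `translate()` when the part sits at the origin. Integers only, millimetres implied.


cube([47, 20, 442]);
translate([471, 0, 0]) cube([47, 20, 442]);
translate([47, 0, 0]) cube([424, 20, 47]);
translate([47, 0, 395]) cube([424, 20, 47]);


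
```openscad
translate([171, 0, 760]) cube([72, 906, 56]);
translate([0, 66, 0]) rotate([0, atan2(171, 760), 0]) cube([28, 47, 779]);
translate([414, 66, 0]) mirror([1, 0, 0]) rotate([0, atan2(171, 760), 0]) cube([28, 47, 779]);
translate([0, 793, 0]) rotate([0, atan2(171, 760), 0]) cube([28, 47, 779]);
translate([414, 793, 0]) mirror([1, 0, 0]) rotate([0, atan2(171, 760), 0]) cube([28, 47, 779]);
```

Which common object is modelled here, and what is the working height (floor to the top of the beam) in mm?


A sawhorse. The overall height is 816 mm.

A beam across two mirrored pairs of raked legs — a sawhorse. The beam's underside is at z = 760 (matching the legs' vertical rise in atan2(171, 760)) and the beam is 56 mm tall, so its top is at 760 + 56 = 816 mm. The raked legs top out at the beam's underside, so that is the highest point.


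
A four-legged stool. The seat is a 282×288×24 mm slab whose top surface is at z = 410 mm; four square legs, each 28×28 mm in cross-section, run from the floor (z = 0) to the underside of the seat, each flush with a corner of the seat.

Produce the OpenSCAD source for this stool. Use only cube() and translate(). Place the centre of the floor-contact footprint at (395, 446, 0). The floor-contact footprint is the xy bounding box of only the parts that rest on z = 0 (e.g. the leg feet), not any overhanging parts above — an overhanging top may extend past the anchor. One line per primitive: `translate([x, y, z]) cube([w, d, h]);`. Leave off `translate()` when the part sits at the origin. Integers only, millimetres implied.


// leg_h = 410 - 24 = 386
translate([254, 302, 386]) cube([282, 288, 24]);
translate([254, 302, 0]) cube([28, 28, 386]);
translate([508, 302, 0]) cube([28, 28, 386]);
translate([254, 562, 0]) cube([28, 28, 386]);
translate([508, 562, 0]) cube([28, 28, 386]);


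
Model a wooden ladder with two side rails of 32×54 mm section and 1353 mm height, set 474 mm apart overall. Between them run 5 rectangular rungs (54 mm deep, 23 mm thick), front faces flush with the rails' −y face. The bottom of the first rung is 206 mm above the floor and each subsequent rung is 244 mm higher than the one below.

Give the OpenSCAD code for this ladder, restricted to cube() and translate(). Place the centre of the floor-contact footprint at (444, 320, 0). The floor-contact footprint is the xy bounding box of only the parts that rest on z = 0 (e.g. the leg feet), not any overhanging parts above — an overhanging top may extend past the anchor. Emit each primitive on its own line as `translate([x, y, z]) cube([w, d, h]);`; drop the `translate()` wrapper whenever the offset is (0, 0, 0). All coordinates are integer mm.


translate([207, 293, 0]) cube([32, 54, 1353]);
translate([649, 293, 0]) cube([32, 54, 1353]);
translate([239, 293, 206]) cube([410, 54, 23]);
translate([239, 293, 450]) cube([410, 54, 23]);
translate([239, 293, 694]) cube([410, 54, 23]);
translate([239, 293, 938]) cube([410, 54, 23]);
translate([239, 293, 1182]) cube([410, 54, 23]);
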